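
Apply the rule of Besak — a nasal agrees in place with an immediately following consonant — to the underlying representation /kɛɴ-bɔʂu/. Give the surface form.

[kɛmbɔʂu]

The rule targets /ɴ/ (voiced uvular nasal), which sits before the trigger /b/ (bilabial).
The voiced bilabial nasal is [m], so /ɴ/ → [m].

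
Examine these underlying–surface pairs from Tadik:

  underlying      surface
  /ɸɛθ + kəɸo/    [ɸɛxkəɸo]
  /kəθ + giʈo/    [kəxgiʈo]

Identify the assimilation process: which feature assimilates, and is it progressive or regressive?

regressive place assimilation

Underlying /θ/ is realised as [x] next to /k/; /k/ itself does not change.
/θ/ is dental while /k/ is velar; the output [x] is velar, matching the trigger — so the feature that spreads is place.
Manner and voice are unchanged, so the assimilation is partial, not total.
The same holds elsewhere in the data: /θ/ → [x] before /g/ (dental → velar, matching velar) — only place changes, and always toward the following segment.
The trigger is the following segment, so the direction is regressive (anticipatory).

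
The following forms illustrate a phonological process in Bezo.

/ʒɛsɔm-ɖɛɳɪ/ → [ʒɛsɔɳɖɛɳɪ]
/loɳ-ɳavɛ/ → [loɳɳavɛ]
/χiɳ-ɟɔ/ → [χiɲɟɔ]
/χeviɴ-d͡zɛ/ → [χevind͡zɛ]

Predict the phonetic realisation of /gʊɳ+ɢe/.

The data show regressive place assimilation: /m/ → [ɳ] before /ɖ/; /ɳ/ → [ɲ] before /ɟ/; /ɴ/ → [n] before /d͡z/. In each pair only place changes, matching the following consonant, while manner and voice stay constant.
Nothing changes in [loɳɳavɛ]: there the adjacent consonants already agree in place (/ɳ/ and /ɳ/ are both retroflex), so this form is consistent with the same rule.
The rule targets /ɳ/ (voiced retroflex nasal), which sits before the trigger /ɢ/ (uvular).
Changing only its place to uvular gives [ɴ] — the voiced uvular nasal.

[gʊɴɢe]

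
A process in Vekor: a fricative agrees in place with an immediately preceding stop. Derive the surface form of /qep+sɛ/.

/s/ is a voiceless alveolar fricative. The preceding trigger /p/ is bilabial, so /s/ must become bilabial as well.
A voiceless bilabial fricative is [ɸ], so the surface segment is [ɸ].

[qepɸɛ]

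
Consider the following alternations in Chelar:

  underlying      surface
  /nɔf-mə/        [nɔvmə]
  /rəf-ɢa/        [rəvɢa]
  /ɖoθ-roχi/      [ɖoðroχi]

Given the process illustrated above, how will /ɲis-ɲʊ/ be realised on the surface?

The data show regressive voicing assimilation: /f/ → [v] before /m/; /f/ → [v] before /ɢ/; /θ/ → [ð] before /r/. In each pair only voicing changes, matching the following consonant, while place and manner stay constant.
/s/ is a voiceless alveolar fricative. The following trigger /ɲ/ is voiced, so /s/ must become voiced as well.
The voiced alveolar fricative is [z], so /s/ → [z].

[ɲizɲʊ]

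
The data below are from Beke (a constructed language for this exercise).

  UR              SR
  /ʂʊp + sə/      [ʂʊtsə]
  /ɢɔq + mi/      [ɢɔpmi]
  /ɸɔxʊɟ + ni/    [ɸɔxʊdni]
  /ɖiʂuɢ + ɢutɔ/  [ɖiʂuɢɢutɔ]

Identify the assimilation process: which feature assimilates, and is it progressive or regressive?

Underlying /p/ is realised as [t] next to /s/; /s/ itself does not change.
The change bilabial → alveolar matches the place of the following /s/, identifying this as place assimilation.
Manner and voice are unchanged, so the assimilation is partial, not total.
Checking the remaining alternations: /q/ → [p] before /m/ (uvular → bilabial, matching bilabial); /ɟ/ → [d] before /n/ (palatal → alveolar, matching alveolar) — only place changes, and always toward the following segment.
No alternation appears in [ɖiʂuɢɢutɔ]: there the adjacent consonants already agree in place (/ɢ/ and /ɢ/ are both uvular), so this form is consistent with the same rule.
The trigger is the following segment, so the direction is regressive (anticipatory).

regressive place assimilation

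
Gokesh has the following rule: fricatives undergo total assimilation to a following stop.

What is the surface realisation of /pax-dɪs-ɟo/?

[paddɪɟɟo]

/x/ is the segment targeted by the rule; it sits immediately before /d/, so it assimilates completely and surfaces as [d].
At the second juncture, /s/ likewise becomes [ɟ] adjacent to /ɟ/.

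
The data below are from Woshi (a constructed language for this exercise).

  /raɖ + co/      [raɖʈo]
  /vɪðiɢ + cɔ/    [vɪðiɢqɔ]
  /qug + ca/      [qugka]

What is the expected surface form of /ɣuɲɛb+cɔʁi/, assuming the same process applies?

[ɣuɲɛbpɔʁi]

The data show progressive place assimilation: /c/ → [ʈ] after /ɖ/; /c/ → [q] after /ɢ/; /c/ → [k] after /g/. In each pair only place changes, matching the preceding consonant, while manner and voice stay constant.
/c/ is a voiceless palatal stop. The preceding trigger /b/ is bilabial, so /c/ must become bilabial as well.
Changing only its place to bilabial gives [p] — the voiceless bilabial stop.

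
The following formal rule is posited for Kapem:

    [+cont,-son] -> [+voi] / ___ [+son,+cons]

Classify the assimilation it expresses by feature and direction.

The structural change is [+voi], and the conditioning segment [+son,+cons] (a sonorant consonant) is itself voiced, so the target comes to share the voicing of its neighbour — voicing assimilation.
Since the environment is written after the underscore, the trigger follows the target; the direction is regressive.

regressive voicing assimilation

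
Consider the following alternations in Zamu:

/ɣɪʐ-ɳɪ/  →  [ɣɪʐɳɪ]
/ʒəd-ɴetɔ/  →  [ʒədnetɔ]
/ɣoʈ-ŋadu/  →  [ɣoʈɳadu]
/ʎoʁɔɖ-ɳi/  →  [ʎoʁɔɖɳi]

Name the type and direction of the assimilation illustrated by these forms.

The segment that alternates is /ɴ/, which surfaces as [n] when adjacent to /d/.
The change uvular → alveolar matches the place of the preceding /d/, identifying this as place assimilation.
Manner and voice are unchanged, so the assimilation is partial, not total.
The other alternating form patterns the same way: /ŋ/ → [ɳ] after /ʈ/ (velar → retroflex, matching retroflex) — only place changes, and always toward the preceding segment.
Nothing changes in [ɣɪʐɳɪ], [ʎoʁɔɖɳi]: there the adjacent consonants already agree in place (/ɳ/ and /ʐ/ are both retroflex; /ɳ/ and /ɖ/ are both retroflex), so these forms are consistent with the same rule.
Since the segment that changes follows the conditioning segment, the assimilation is progressive.

progressive place assimilation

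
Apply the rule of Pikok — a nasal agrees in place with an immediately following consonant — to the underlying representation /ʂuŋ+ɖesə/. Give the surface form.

/ŋ/ is a voiced velar nasal. The following trigger /ɖ/ is retroflex, so /ŋ/ must become retroflex as well.
A voiced retroflex nasal is [ɳ], so the surface segment is [ɳ].

[ʂuɳɖesə]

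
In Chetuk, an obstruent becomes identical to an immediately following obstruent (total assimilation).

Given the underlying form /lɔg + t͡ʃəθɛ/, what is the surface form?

/g/ is the segment targeted by the rule; it sits immediately before /t͡ʃ/, so it assimilates completely and surfaces as [t͡ʃ].

[lɔt͡ʃt͡ʃəθɛ]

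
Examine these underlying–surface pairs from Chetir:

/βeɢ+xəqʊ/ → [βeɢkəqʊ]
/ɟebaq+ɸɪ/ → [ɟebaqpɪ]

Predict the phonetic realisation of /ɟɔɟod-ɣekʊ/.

[ɟɔɟodgekʊ]

The data show progressive manner assimilation: /x/ → [k] after /ɢ/; /ɸ/ → [p] after /q/. In each pair only manner changes, matching the preceding consonant, while place and voice stay constant.
The rule targets /ɣ/ (voiced velar fricative), which sits after the trigger /d/ (stop).
A voiced velar stop is [g], so the surface segment is [g].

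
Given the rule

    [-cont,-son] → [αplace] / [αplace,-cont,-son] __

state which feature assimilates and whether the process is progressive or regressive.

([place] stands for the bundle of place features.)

The shared variable α links the value of the place features (abbreviated [place]) on the target to the same value on the neighbouring segment, so place is the feature that assimilates.
The conditioning segment sits to the left of the focus bar, meaning the trigger precedes the segment that changes — progressive assimilation.

progressive place assimilation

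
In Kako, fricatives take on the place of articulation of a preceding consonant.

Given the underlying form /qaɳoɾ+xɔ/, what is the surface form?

/x/ is a voiceless velar fricative. The preceding trigger /ɾ/ is alveolar, so /x/ must become alveolar as well.
A voiceless alveolar fricative is [s], so the surface segment is [s].

[qaɳoɾsɔ]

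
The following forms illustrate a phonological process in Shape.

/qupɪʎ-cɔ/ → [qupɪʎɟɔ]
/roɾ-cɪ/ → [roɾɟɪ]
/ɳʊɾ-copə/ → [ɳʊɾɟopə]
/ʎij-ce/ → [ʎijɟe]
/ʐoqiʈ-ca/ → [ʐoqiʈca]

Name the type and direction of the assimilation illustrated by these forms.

progressive voicing assimilation

Comparing underlying and surface forms, /c/ → [ɟ] is the alternation; the neighbouring /ʎ/ is constant.
The change voiceless → voiced matches the voicing of the preceding /ʎ/, identifying this as voicing assimilation.
Place and manner are unchanged, so the assimilation is partial, not total.
The other alternating forms pattern the same way: /c/ → [ɟ] after /ɾ/ (voiceless → voiced, matching voiced); /c/ → [ɟ] after /j/ (voiceless → voiced, matching voiced) — only voicing changes, and always toward the preceding segment.
Nothing changes in [ʐoqiʈca]: there the adjacent consonants already agree in voicing (/c/ and /ʈ/ are both voiceless), so this form is consistent with the same rule.
Since the segment that changes follows the conditioning segment, the assimilation is progressive.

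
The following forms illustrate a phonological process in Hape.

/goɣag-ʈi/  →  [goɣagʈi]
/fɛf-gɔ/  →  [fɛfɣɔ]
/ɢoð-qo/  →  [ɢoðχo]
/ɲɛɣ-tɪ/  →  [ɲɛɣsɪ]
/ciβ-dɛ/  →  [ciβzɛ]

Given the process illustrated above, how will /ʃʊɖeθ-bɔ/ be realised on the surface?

The data show progressive manner assimilation: /g/ → [ɣ] after /f/; /q/ → [χ] after /ð/; /t/ → [s] after /ɣ/; /d/ → [z] after /β/. In each pair only manner changes, matching the preceding consonant, while place and voice stay constant.
No alternation appears in [goɣagʈi]: there the adjacent consonants already agree in manner (/ʈ/ and /g/ are both stops), so this form is consistent with the same rule.
/b/ is a voiced bilabial stop. The preceding trigger /θ/ is a fricative, so /b/ must become a fricative as well.
The voiced bilabial fricative is [β], so /b/ → [β].

[ʃʊɖeθβɔ]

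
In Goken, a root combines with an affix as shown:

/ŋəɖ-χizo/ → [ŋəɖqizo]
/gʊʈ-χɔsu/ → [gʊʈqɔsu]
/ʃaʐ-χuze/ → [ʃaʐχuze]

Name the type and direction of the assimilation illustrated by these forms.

Comparing underlying and surface forms, /χ/ → [q] is the alternation; the neighbouring /ɖ/ is constant.
The change fricative → stop matches the manner of the preceding /ɖ/, identifying this as manner assimilation.
Place and voice are unchanged, so the assimilation is partial, not total.
The same holds elsewhere in the data: /χ/ → [q] after /ʈ/ (fricative → stop, matching a stop) — only manner changes, and always toward the preceding segment.
Nothing changes in [ʃaʐχuze]: there the adjacent consonants already agree in manner (/χ/ and /ʐ/ are both fricatives), so this form is consistent with the same rule.
The trigger is the preceding segment, so the direction is progressive (perseverative).

progressive manner assimilation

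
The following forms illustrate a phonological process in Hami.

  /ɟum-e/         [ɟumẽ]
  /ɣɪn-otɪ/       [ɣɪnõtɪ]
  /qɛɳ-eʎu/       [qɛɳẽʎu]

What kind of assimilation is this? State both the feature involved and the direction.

progressive nasality assimilation (vowel nasalisation)

The vowel /e/ surfaces as nasalised [ẽ] next to the preceding nasal /m/ — it has acquired the [+nasal] feature of its neighbour.
Likewise in the remaining data: /o/ → [õ] after /n/; /e/ → [ẽ] after /ɳ/ — each time a vowel is nasalised next to a preceding nasal.
Because the conditioning nasal is to the left of the vowel that changes, the process is progressive (perseverative).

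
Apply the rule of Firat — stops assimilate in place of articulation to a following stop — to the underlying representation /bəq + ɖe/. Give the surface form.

[bəʈɖe]

/q/ is a voiceless uvular stop. The following trigger /ɖ/ is retroflex, so /q/ must become retroflex as well.
A voiceless retroflex stop is [ʈ], so the surface segment is [ʈ].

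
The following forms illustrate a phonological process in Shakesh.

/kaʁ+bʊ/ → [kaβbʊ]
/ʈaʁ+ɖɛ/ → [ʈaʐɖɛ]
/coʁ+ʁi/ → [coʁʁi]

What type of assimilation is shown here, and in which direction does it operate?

regressive place assimilation

The segment that alternates is /ʁ/, which surfaces as [β] when adjacent to /b/.
The change uvular → bilabial matches the place of the following /b/, identifying this as place assimilation.
Manner and voice are unchanged, so the assimilation is partial, not total.
The other alternating form patterns the same way: /ʁ/ → [ʐ] before /ɖ/ (uvular → retroflex, matching retroflex) — only place changes, and always toward the following segment.
No alternation appears in [coʁʁi]: there the adjacent consonants already agree in place (/ʁ/ and /ʁ/ are both uvular), so this form is consistent with the same rule.
Since the segment that changes precedes the conditioning segment, the assimilation is regressive.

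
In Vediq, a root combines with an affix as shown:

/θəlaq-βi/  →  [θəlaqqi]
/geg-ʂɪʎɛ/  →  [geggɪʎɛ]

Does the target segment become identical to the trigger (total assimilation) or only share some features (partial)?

The segment that alternates is /β/, which surfaces as [q] when adjacent to /q/.
The output [q] is identical to the trigger /q/ — every feature (place, manner, voicing) has been copied — so this is total assimilation.
The other form behaves the same way: /ʂ/ → [g] after /g/ — in each case the output is a copy of the preceding consonant.

total assimilation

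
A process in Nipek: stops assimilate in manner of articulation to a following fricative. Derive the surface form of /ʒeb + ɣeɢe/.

The rule targets /b/ (voiced bilabial stop), which sits before the trigger /ɣ/ (fricative).
A voiced bilabial fricative is [β], so the surface segment is [β].

[ʒeβɣeɢe]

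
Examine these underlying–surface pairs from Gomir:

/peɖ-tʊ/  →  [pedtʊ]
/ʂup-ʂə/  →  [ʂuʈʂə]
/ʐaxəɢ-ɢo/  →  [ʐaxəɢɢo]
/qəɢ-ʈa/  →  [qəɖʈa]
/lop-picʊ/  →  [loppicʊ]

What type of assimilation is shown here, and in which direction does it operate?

regressive place assimilation

Comparing underlying and surface forms, /ɖ/ → [d] is the alternation; the neighbouring /t/ is constant.
The change retroflex → alveolar matches the place of the following /t/, identifying this as place assimilation.
Manner and voice are unchanged, so the assimilation is partial, not total.
The same holds elsewhere in the data: /p/ → [ʈ] before /ʂ/ (bilabial → retroflex, matching retroflex); /ɢ/ → [ɖ] before /ʈ/ (uvular → retroflex, matching retroflex) — only place changes, and always toward the following segment.
Nothing changes in [ʐaxəɢɢo], [loppicʊ]: there the adjacent consonants already agree in place (/ɢ/ and /ɢ/ are both uvular; /p/ and /p/ are both bilabial), so these forms are consistent with the same rule.
The trigger is the following segment, so the direction is regressive (anticipatory).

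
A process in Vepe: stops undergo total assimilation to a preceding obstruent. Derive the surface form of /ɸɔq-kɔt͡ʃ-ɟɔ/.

[ɸɔqqɔt͡ʃt͡ʃɔ]

/k/ is the segment targeted by the rule; it sits immediately after /q/, so it assimilates completely and surfaces as [q].
At the second juncture, /ɟ/ likewise becomes [t͡ʃ] adjacent to /t͡ʃ/.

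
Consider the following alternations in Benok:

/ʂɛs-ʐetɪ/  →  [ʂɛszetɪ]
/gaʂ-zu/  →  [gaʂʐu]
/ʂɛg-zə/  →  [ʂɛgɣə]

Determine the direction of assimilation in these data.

Comparing underlying and surface forms, /ʐ/ → [z] is the alternation; the neighbouring /s/ is constant.
/ʐ/ is retroflex while /s/ is alveolar; the output [z] is alveolar, matching the trigger — so the feature that spreads is place.
The same holds elsewhere in the data: /z/ → [ʐ] after /ʂ/ (alveolar → retroflex, matching retroflex); /z/ → [ɣ] after /g/ (alveolar → velar, matching velar) — only place changes, and always toward the preceding segment.
The trigger is the preceding segment, so the direction is progressive (perseverative).

progressive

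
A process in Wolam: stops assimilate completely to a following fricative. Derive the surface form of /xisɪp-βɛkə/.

/p/ is the segment targeted by the rule; it sits immediately before /β/, so it assimilates completely and surfaces as [β].

[xisɪββɛkə]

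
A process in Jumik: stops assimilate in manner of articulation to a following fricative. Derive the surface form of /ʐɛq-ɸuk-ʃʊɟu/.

/q/ is a voiceless uvular stop. The following trigger /ɸ/ is a fricative, so /q/ must become a fricative as well.
The voiceless uvular fricative is [χ], so /q/ → [χ].
At the second juncture, /k/ likewise becomes [x] adjacent to /ʃ/.

[ʐɛχɸuxʃʊɟu]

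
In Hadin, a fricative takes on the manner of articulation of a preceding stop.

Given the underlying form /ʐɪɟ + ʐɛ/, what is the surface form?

[ʐɪɟɖɛ]

The rule targets /ʐ/ (voiced retroflex fricative), which sits after the trigger /ɟ/ (stop).
A voiced retroflex stop is [ɖ], so the surface segment is [ɖ].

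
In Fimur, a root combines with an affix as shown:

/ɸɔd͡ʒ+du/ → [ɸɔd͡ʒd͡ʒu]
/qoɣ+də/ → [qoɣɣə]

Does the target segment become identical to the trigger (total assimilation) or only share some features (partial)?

total assimilation

Underlying /d/ is realised as [d͡ʒ] next to /d͡ʒ/; /d͡ʒ/ itself does not change.
The output [d͡ʒ] is identical to the trigger /d͡ʒ/ — every feature (place, manner, voicing) has been copied — so this is total assimilation.
The remaining alternation confirms this: /d/ → [ɣ] after /ɣ/ — in each case the output is a copy of the preceding consonant.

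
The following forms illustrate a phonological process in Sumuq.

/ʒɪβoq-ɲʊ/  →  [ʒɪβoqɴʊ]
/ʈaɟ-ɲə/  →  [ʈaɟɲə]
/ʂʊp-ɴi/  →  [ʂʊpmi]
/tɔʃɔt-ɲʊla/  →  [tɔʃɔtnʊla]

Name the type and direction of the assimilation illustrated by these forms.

The segment that alternates is /ɲ/, which surfaces as [ɴ] when adjacent to /q/.
The change palatal → uvular matches the place of the preceding /q/, identifying this as place assimilation.
Manner and voice are unchanged, so the assimilation is partial, not total.
Checking the remaining alternations: /ɴ/ → [m] after /p/ (uvular → bilabial, matching bilabial); /ɲ/ → [n] after /t/ (palatal → alveolar, matching alveolar) — only place changes, and always toward the preceding segment.
No alternation appears in [ʈaɟɲə]: there the adjacent consonants already agree in place (/ɲ/ and /ɟ/ are both palatal), so this form is consistent with the same rule.
The trigger is the preceding segment, so the direction is progressive (perseverative).

progressive place assimilation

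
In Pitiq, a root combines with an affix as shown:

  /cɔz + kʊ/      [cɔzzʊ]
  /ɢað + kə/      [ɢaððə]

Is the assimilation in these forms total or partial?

total assimilation

The segment that alternates is /k/, which surfaces as [z] when adjacent to /z/.
The output [z] is identical to the trigger /z/ — every feature (place, manner, voicing) has been copied — so this is total assimilation.
The other form behaves the same way: /k/ → [ð] after /ð/ — in each case the output is a copy of the preceding consonant.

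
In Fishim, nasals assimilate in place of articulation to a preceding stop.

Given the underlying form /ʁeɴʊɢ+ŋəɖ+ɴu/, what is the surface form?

The rule targets /ŋ/ (voiced velar nasal), which sits after the trigger /ɢ/ (uvular).
A voiced uvular nasal is [ɴ], so the surface segment is [ɴ].
At the second juncture, /ɴ/ likewise becomes [ɳ] adjacent to /ɖ/.

[ʁeɴʊɢɴəɖɳu]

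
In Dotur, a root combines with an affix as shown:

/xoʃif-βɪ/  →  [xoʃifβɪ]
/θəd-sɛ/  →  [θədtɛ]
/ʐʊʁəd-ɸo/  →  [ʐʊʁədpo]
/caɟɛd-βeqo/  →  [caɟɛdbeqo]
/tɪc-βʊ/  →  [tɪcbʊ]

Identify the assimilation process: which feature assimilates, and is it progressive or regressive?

progressive manner assimilation

The segment that alternates is /s/, which surfaces as [t] when adjacent to /d/.
/s/ is a fricative while /d/ is a stop; the output [t] is a stop, matching the trigger — so the feature that spreads is manner.
Place and voice are unchanged, so the assimilation is partial, not total.
Checking the remaining alternations: /ɸ/ → [p] after /d/ (fricative → stop, matching a stop); /β/ → [b] after /d/ (fricative → stop, matching a stop); /β/ → [b] after /c/ (fricative → stop, matching a stop) — only manner changes, and always toward the preceding segment.
No alternation appears in [xoʃifβɪ]: there the adjacent consonants already agree in manner (/β/ and /f/ are both fricatives), so this form is consistent with the same rule.
The trigger is the preceding segment, so the direction is progressive (perseverative).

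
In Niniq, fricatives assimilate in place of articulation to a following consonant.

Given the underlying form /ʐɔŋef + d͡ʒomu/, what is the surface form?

[ʐɔŋeʃd͡ʒomu]

/f/ is a voiceless labiodental fricative. The following trigger /d͡ʒ/ is postalveolar, so /f/ must become postalveolar as well.
A voiceless postalveolar fricative is [ʃ], so the surface segment is [ʃ].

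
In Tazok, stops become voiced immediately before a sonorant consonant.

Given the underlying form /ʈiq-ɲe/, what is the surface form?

The rule targets /q/ (voiceless uvular stop), which sits before the trigger /ɲ/ (voiced).
Changing only its voicing to voiced gives [ɢ] — the voiced uvular stop.

[ʈiɢɲe]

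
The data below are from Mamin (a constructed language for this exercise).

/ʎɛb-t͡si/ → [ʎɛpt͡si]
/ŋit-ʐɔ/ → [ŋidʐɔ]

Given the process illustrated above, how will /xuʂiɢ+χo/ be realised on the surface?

The data show regressive voicing assimilation: /b/ → [p] before /t͡s/; /t/ → [d] before /ʐ/. In each pair only voicing changes, matching the following consonant, while place and manner stay constant.
The rule targets /ɢ/ (voiced uvular stop), which sits before the trigger /χ/ (voiceless).
The voiceless uvular stop is [q], so /ɢ/ → [q].

[xuʂiqχo]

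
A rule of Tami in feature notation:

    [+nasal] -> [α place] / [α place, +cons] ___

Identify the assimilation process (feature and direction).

The shared variable α links the value of the place features (abbreviated [place]) on the target to the same value on the neighbouring segment, so place is the feature that assimilates.
The conditioning segment sits to the left of the focus bar, meaning the trigger precedes the segment that changes — progressive assimilation.

progressive place assimilation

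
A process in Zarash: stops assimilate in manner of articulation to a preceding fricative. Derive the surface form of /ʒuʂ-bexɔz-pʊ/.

The rule targets /b/ (voiced bilabial stop), which sits after the trigger /ʂ/ (fricative).
The voiced bilabial fricative is [β], so /b/ → [β].
At the second juncture, /p/ likewise becomes [ɸ] adjacent to /z/.

[ʒuʂβexɔzɸʊ]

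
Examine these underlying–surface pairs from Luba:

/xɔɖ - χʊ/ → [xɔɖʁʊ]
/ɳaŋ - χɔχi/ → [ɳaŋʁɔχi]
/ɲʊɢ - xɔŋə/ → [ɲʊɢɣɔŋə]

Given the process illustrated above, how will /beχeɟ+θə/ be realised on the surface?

[beχeɟðə]

The data show progressive voicing assimilation: /χ/ → [ʁ] after /ɖ/; /χ/ → [ʁ] after /ŋ/; /x/ → [ɣ] after /ɢ/. In each pair only voicing changes, matching the preceding consonant, while place and manner stay constant.
/θ/ is a voiceless dental fricative. The preceding trigger /ɟ/ is voiced, so /θ/ must become voiced as well.
A voiced dental fricative is [ð], so the surface segment is [ð].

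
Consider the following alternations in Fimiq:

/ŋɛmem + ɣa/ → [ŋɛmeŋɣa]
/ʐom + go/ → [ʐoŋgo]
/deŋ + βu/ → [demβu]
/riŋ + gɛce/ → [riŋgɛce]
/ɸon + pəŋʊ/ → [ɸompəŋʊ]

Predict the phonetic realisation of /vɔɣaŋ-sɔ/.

The data show regressive place assimilation: /m/ → [ŋ] before /ɣ/; /m/ → [ŋ] before /g/; /ŋ/ → [m] before /β/; /n/ → [m] before /p/. In each pair only place changes, matching the following consonant, while manner and voice stay constant.
Nothing changes in [riŋgɛce]: there the adjacent consonants already agree in place (/ŋ/ and /g/ are both velar), so this form is consistent with the same rule.
The rule targets /ŋ/ (voiced velar nasal), which sits before the trigger /s/ (alveolar).
A voiced alveolar nasal is [n], so the surface segment is [n].

[vɔɣansɔ]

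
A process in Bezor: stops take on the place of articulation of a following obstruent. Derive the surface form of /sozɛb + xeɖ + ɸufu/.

The rule targets /b/ (voiced bilabial stop), which sits before the trigger /x/ (velar).
A voiced velar stop is [g], so the surface segment is [g].
At the second juncture, /ɖ/ likewise becomes [b] adjacent to /ɸ/.

[sozɛgxebɸufu]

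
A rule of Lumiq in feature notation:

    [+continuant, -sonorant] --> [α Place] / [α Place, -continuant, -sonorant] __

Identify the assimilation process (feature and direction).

The shared variable α links the value of the place features (abbreviated [Place]) on the target to the same value on the neighbouring segment, so place is the feature that assimilates.
Since the environment is written before the underscore, the trigger precedes the target; the direction is progressive.

progressive place assimilation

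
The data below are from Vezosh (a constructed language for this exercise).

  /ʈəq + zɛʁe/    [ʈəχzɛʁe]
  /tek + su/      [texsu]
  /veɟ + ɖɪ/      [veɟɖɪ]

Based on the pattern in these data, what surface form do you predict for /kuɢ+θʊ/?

The data show regressive manner assimilation: /q/ → [χ] before /z/; /k/ → [x] before /s/. In each pair only manner changes, matching the following consonant, while place and voice stay constant.
No alternation appears in [veɟɖɪ]: there the adjacent consonants already agree in manner (/ɟ/ and /ɖ/ are both stops), so this form is consistent with the same rule.
The rule targets /ɢ/ (voiced uvular stop), which sits before the trigger /θ/ (fricative).
A voiced uvular fricative is [ʁ], so the surface segment is [ʁ].

[kuʁθʊ]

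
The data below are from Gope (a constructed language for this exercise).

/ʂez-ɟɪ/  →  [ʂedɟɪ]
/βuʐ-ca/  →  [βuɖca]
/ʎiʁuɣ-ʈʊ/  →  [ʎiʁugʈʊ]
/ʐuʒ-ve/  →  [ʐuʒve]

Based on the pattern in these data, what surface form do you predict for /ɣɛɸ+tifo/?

[ɣɛptifo]

The data show regressive manner assimilation: /z/ → [d] before /ɟ/; /ʐ/ → [ɖ] before /c/; /ɣ/ → [g] before /ʈ/. In each pair only manner changes, matching the following consonant, while place and voice stay constant.
No alternation appears in [ʐuʒve]: there the adjacent consonants already agree in manner (/ʒ/ and /v/ are both fricatives), so this form is consistent with the same rule.
/ɸ/ is a voiceless bilabial fricative. The following trigger /t/ is a stop, so /ɸ/ must become a stop as well.
A voiceless bilabial stop is [p], so the surface segment is [p].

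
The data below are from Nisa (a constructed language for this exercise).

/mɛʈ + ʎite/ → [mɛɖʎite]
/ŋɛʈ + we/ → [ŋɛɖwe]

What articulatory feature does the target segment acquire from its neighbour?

voicing

The segment that alternates is /ʈ/, which surfaces as [ɖ] when adjacent to /ʎ/.
/ʈ/ is voiceless while /ʎ/ is voiced; the output [ɖ] is voiced, matching the trigger — so the feature that spreads is voicing.
The same holds elsewhere in the data: /ʈ/ → [ɖ] before /w/ (voiceless → voiced, matching voiced) — only voicing changes, and always toward the following segment.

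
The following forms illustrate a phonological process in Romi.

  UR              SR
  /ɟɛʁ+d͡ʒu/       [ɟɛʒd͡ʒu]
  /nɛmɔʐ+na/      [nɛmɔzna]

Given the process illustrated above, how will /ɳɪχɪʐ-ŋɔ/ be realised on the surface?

[ɳɪχɪɣŋɔ]

The data show regressive place assimilation: /ʁ/ → [ʒ] before /d͡ʒ/; /ʐ/ → [z] before /n/. In each pair only place changes, matching the following consonant, while manner and voice stay constant.
The rule targets /ʐ/ (voiced retroflex fricative), which sits before the trigger /ŋ/ (velar).
The voiced velar fricative is [ɣ], so /ʐ/ → [ɣ].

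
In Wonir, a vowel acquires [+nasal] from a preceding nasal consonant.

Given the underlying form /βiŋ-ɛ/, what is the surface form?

/ɛ/ sits next to the nasal /ŋ/ and is therefore nasalised to [ɛ̃].

[βiŋɛ̃]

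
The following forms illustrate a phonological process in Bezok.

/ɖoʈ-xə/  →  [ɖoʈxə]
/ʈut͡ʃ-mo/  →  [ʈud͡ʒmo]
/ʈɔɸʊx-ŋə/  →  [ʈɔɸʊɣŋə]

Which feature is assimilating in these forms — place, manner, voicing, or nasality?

voicing

Underlying /t͡ʃ/ is realised as [d͡ʒ] next to /m/; /m/ itself does not change.
The change voiceless → voiced matches the voicing of the following /m/, identifying this as voicing assimilation.
The same holds elsewhere in the data: /x/ → [ɣ] before /ŋ/ (voiceless → voiced, matching voiced) — only voicing changes, and always toward the following segment.
Nothing changes in [ɖoʈxə]: there the adjacent consonants already agree in voicing (/ʈ/ and /x/ are both voiceless), so this form is consistent with the same rule.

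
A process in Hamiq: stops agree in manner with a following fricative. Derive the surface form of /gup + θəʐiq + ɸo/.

The rule targets /p/ (voiceless bilabial stop), which sits before the trigger /θ/ (fricative).
Changing only its manner to fricative gives [ɸ] — the voiceless bilabial fricative.
At the second juncture, /q/ likewise becomes [χ] adjacent to /ɸ/.

[guɸθəʐiχɸo]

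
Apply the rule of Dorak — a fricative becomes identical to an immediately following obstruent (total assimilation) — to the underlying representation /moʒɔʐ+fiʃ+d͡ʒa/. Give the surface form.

[moʒɔffid͡ʒd͡ʒa]

/ʐ/ is the segment targeted by the rule; it sits immediately before /f/, so it assimilates completely and surfaces as [f].
At the second juncture, /ʃ/ likewise becomes [d͡ʒ] adjacent to /d͡ʒ/.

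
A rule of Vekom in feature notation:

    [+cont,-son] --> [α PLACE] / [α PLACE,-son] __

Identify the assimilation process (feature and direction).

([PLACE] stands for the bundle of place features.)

The shared variable α links the value of the place features (abbreviated [PLACE]) on the target to the same value on the neighbouring segment, so place is the feature that assimilates.
The conditioning segment sits to the left of the focus bar, meaning the trigger precedes the segment that changes — progressive assimilation.

progressive place assimilation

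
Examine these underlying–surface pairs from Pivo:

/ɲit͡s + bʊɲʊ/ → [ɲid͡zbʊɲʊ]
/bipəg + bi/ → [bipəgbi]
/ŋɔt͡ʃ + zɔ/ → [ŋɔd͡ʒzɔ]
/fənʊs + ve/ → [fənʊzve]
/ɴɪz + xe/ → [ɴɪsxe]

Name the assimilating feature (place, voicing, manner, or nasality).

Underlying /t͡s/ is realised as [d͡z] next to /b/; /b/ itself does not change.
/t͡s/ is voiceless while /b/ is voiced; the output [d͡z] is voiced, matching the trigger — so the feature that spreads is voicing.
Checking the remaining alternations: /t͡ʃ/ → [d͡ʒ] before /z/ (voiceless → voiced, matching voiced); /s/ → [z] before /v/ (voiceless → voiced, matching voiced); /z/ → [s] before /x/ (voiced → voiceless, matching voiceless) — only voicing changes, and always toward the following segment.
Nothing changes in [bipəgbi]: there the adjacent consonants already agree in voicing (/g/ and /b/ are both voiced), so this form is consistent with the same rule.

voicing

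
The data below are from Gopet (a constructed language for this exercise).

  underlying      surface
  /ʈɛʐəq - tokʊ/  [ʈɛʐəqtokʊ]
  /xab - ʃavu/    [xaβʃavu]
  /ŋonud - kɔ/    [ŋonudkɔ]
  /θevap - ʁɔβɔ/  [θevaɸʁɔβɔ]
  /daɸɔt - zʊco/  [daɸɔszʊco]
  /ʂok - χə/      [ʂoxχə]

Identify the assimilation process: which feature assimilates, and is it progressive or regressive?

regressive manner assimilation

Underlying /b/ is realised as [β] next to /ʃ/; /ʃ/ itself does not change.
The change stop → fricative matches the manner of the following /ʃ/, identifying this as manner assimilation.
Place and voice are unchanged, so the assimilation is partial, not total.
The same holds elsewhere in the data: /p/ → [ɸ] before /ʁ/ (stop → fricative, matching a fricative); /t/ → [s] before /z/ (stop → fricative, matching a fricative); /k/ → [x] before /χ/ (stop → fricative, matching a fricative) — only manner changes, and always toward the following segment.
No alternation appears in [ʈɛʐəqtokʊ], [ŋonudkɔ]: there the adjacent consonants already agree in manner (/q/ and /t/ are both stops; /d/ and /k/ are both stops), so these forms are consistent with the same rule.
The trigger is the following segment, so the direction is regressive (anticipatory).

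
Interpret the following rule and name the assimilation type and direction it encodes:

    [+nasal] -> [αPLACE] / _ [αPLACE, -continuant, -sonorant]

The rule copies the place features (abbreviated [PLACE]) from the environment onto the target, so the assimilating feature is place.
The conditioning segment sits to the right of the focus bar, meaning the trigger follows the segment that changes — regressive assimilation.

regressive place assimilation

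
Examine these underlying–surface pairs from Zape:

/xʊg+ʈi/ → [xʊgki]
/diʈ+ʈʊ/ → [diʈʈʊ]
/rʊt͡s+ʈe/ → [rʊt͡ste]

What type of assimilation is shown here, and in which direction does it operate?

progressive place assimilation

Comparing underlying and surface forms, /ʈ/ → [k] is the alternation; the neighbouring /g/ is constant.
The change retroflex → velar matches the place of the preceding /g/, identifying this as place assimilation.
Manner and voice are unchanged, so the assimilation is partial, not total.
The same holds elsewhere in the data: /ʈ/ → [t] after /t͡s/ (retroflex → alveolar, matching alveolar) — only place changes, and always toward the preceding segment.
Nothing changes in [diʈʈʊ]: there the adjacent consonants already agree in place (/ʈ/ and /ʈ/ are both retroflex), so this form is consistent with the same rule.
Since the segment that changes follows the conditioning segment, the assimilation is progressive.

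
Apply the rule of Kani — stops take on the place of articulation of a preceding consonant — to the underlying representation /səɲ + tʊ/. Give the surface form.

/t/ is a voiceless alveolar stop. The preceding trigger /ɲ/ is palatal, so /t/ must become palatal as well.
A voiceless palatal stop is [c], so the surface segment is [c].

[səɲcʊ]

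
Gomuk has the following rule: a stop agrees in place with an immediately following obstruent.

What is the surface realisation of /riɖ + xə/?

[rigxə]

/ɖ/ is a voiced retroflex stop. The following trigger /x/ is velar, so /ɖ/ must become velar as well.
Changing only its place to velar gives [g] — the voiced velar stop.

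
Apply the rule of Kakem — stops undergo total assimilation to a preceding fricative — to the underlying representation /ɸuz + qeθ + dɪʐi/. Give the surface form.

[ɸuzzeθθɪʐi]

/q/ is the segment targeted by the rule; it sits immediately after /z/, so it assimilates completely and surfaces as [z].
At the second juncture, /d/ likewise becomes [θ] adjacent to /θ/.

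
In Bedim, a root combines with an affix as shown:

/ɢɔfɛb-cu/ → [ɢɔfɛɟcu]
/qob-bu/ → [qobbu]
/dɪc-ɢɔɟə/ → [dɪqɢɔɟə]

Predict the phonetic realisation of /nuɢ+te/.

The data show regressive place assimilation: /b/ → [ɟ] before /c/; /c/ → [q] before /ɢ/. In each pair only place changes, matching the following consonant, while manner and voice stay constant.
Nothing changes in [qobbu]: there the adjacent consonants already agree in place (/b/ and /b/ are both bilabial), so this form is consistent with the same rule.
The rule targets /ɢ/ (voiced uvular stop), which sits before the trigger /t/ (alveolar).
Changing only its place to alveolar gives [d] — the voiced alveolar stop.

[nudte]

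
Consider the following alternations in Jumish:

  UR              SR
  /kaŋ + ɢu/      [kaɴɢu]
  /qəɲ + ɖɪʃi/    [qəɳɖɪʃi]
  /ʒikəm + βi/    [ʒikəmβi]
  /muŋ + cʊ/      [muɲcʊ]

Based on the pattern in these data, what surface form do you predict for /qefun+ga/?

[qefuŋga]

The data show regressive place assimilation: /ŋ/ → [ɴ] before /ɢ/; /ɲ/ → [ɳ] before /ɖ/; /ŋ/ → [ɲ] before /c/. In each pair only place changes, matching the following consonant, while manner and voice stay constant.
Nothing changes in [ʒikəmβi]: there the adjacent consonants already agree in place (/m/ and /β/ are both bilabial), so this form is consistent with the same rule.
The rule targets /n/ (voiced alveolar nasal), which sits before the trigger /g/ (velar).
The voiced velar nasal is [ŋ], so /n/ → [ŋ].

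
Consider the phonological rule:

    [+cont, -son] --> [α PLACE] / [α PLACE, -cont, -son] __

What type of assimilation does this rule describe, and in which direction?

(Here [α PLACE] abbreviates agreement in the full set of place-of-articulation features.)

progressive place assimilation

The shared variable α links the value of the place features (abbreviated [PLACE]) on the target to the same value on the neighbouring segment, so place is the feature that assimilates.
The conditioning segment sits to the left of the focus bar, meaning the trigger precedes the segment that changes — progressive assimilation.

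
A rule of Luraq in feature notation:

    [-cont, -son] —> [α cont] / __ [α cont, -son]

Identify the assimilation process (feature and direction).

regressive manner assimilation

The shared variable α links the value of [cont] on the target to that of the neighbouring obstruent. [cont] distinguishes stops from fricatives — a manner-of-articulation feature — so this is manner assimilation.
Since the environment is written after the underscore, the trigger follows the target; the direction is regressive.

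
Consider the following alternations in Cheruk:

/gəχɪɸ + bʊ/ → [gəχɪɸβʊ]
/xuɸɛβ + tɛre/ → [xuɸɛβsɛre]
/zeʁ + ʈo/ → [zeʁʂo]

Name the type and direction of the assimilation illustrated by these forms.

progressive manner assimilation

Comparing underlying and surface forms, /b/ → [β] is the alternation; the neighbouring /ɸ/ is constant.
The change stop → fricative matches the manner of the preceding /ɸ/, identifying this as manner assimilation.
Place and voice are unchanged, so the assimilation is partial, not total.
The same holds elsewhere in the data: /t/ → [s] after /β/ (stop → fricative, matching a fricative); /ʈ/ → [ʂ] after /ʁ/ (stop → fricative, matching a fricative) — only manner changes, and always toward the preceding segment.
Since the segment that changes follows the conditioning segment, the assimilation is progressive.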